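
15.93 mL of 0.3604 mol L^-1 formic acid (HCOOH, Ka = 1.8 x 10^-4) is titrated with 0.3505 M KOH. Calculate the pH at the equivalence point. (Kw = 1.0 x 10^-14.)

8.50

n(HCOOH) = 0.3604 x 0.01593 = 0.005741 mol; V(KOH) at equivalence = 0.005741/0.3505 = 0.01638 L.
At equivalence all the acid is converted to HCOO-; total volume = 0.01593 + 0.01638 = 0.03231 L, so [HCOO-] = 0.005741/0.03231 = 0.1777 M.
Kb = Kw/Ka = 1.0e-14 / 1.8 x 10^-4 = 5.56e-11.
[OH^-] = sqrt(Kb x [HCOO-]) = sqrt(5.56e-11 x 0.1777) = 3.14e-6 M.
pOH = 5.50, so pH = 14.00 - 5.50 = 8.50.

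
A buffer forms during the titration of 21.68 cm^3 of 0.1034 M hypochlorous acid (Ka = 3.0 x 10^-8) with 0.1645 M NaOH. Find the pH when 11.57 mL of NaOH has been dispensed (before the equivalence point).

8.27

Initial n(HClO) = 0.1034 x 0.02168 = 0.002242 mol.
n(NaOH) added = 0.1645 x 0.01157 = 0.001903 mol, converting that many moles of HClO to ClO-.
Remaining n(HClO) = 0.0003384 mol; n(ClO-) = 0.001903 mol.
By Henderson-Hasselbalch, pH = pKa + log([A^-]/[HA]) = 7.52 + log(0.001903/0.0003384) = 7.52 + (+0.75) = 8.27.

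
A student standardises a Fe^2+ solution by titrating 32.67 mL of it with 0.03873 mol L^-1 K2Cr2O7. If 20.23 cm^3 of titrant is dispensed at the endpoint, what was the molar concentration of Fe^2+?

n(K2Cr2O7) = 0.03873 x 0.02023 = 0.0007835 mol.
From the balanced equation, 1 mol K2Cr2O7 reacts with 6 mol Fe^2+, so n(Fe^2+) = 0.0007835 x 6/1 = 0.004701 mol.
[Fe^2+] = 0.004701 / 0.03267 L = 0.144 M.

0.144 M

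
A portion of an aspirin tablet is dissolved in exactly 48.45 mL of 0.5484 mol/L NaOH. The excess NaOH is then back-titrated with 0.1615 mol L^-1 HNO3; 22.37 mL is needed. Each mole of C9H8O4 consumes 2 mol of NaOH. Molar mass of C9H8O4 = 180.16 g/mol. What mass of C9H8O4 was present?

Total n(NaOH) added = 0.5484 x 0.04845 = 0.02657 mol.
n(HNO3) used = 0.1615 x 0.02237 = 0.003613 mol, which equals the excess n(NaOH).
So n(NaOH) consumed by the sample = 0.02657 - 0.003613 = 0.02296 mol.
n(C9H8O4) = 0.02296 / 2 = 0.01148 mol.
mass = 0.01148 mol x 180.16 g/mol = 2.07 g.

2.07 g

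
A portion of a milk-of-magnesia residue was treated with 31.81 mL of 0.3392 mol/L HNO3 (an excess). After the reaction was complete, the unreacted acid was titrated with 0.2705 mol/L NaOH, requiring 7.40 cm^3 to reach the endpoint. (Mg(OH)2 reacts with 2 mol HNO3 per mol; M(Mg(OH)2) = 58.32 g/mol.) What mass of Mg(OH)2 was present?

Total n(HNO3) added = 0.3392 x 0.03181 = 0.01079 mol.
n(NaOH) used = 0.2705 x 0.007400 = 0.002002 mol, which equals the excess n(HNO3).
So n(HNO3) consumed by the sample = 0.01079 - 0.002002 = 0.008788 mol.
n(Mg(OH)2) = 0.008788 / 2 = 0.004394 mol.
mass = 0.004394 mol x 58.32 g/mol = 0.256 g.

0.256 g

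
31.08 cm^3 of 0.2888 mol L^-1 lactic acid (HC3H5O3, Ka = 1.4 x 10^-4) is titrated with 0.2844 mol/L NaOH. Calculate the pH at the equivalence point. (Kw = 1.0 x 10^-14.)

8.51

n(HC3H5O3) = 0.2888 x 0.03108 = 0.008976 mol; V(NaOH) at equivalence = 0.008976/0.2844 = 0.03156 L.
At equivalence all the acid is converted to C3H5O3-; total volume = 0.03108 + 0.03156 = 0.06264 L, so [C3H5O3-] = 0.008976/0.06264 = 0.1433 M.
Kb = Kw/Ka = 1.0e-14 / 1.4 x 10^-4 = 7.14e-11.
[OH^-] = sqrt(Kb x [C3H5O3-]) = sqrt(7.14e-11 x 0.1433) = 3.20e-6 M.
pOH = 5.49, so pH = 14.00 - 5.49 = 8.51.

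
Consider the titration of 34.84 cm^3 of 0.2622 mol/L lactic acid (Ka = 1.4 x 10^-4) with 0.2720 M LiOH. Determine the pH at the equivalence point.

8.49

n(HC3H5O3) = 0.2622 x 0.03484 = 0.009135 mol; V(LiOH) at equivalence = 0.009135/0.2720 = 0.03358 L.
At equivalence all the acid is converted to C3H5O3-; total volume = 0.03484 + 0.03358 = 0.06842 L, so [C3H5O3-] = 0.009135/0.06842 = 0.1335 M.
Kb = Kw/Ka = 1.0e-14 / 1.4 x 10^-4 = 7.14e-11.
[OH^-] = sqrt(Kb x [C3H5O3-]) = sqrt(7.14e-11 x 0.1335) = 3.09e-6 M.
pOH = 5.51, so pH = 14.00 - 5.51 = 8.49.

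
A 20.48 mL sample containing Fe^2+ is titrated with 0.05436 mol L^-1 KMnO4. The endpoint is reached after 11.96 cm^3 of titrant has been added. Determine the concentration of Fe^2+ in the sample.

0.159 M

n(KMnO4) = 0.05436 x 0.01196 = 0.0006501 mol.
From the balanced equation, 1 mol KMnO4 reacts with 5 mol Fe^2+, so n(Fe^2+) = 0.0006501 x 5/1 = 0.003251 mol.
[Fe^2+] = 0.003251 / 0.02048 L = 0.159 M.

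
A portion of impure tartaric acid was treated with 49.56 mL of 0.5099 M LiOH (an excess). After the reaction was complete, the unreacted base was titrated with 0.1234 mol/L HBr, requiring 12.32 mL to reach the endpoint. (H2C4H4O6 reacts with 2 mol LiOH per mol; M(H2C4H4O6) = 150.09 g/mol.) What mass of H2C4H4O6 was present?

Total n(LiOH) added = 0.5099 x 0.04956 = 0.02527 mol.
n(HBr) used = 0.1234 x 0.01232 = 0.001520 mol, which equals the excess n(LiOH).
So n(LiOH) consumed by the sample = 0.02527 - 0.001520 = 0.02375 mol.
n(H2C4H4O6) = 0.02375 / 2 = 0.01188 mol.
mass = 0.01188 mol x 150.09 g/mol = 1.78 g.

1.78 g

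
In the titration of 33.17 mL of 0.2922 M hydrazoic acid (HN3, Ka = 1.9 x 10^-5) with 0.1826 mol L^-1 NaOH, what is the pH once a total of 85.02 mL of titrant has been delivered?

12.69

n(acid) = 0.2922 x 0.03317 = 0.009692 mol; n(NaOH) added = 0.1826 x 0.08502 = 0.01552 mol.
Base is in excess by 0.01552 - 0.009692 = 0.005832 mol in a total volume of 0.1182 L.
[OH^-] = 0.005832/0.1182 = 0.04935 M, so pOH = 1.31 and pH = 14.00 - 1.31 = 12.69.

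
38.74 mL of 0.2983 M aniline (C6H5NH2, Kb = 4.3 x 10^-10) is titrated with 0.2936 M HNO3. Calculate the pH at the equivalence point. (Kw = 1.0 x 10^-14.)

n(C6H5NH2) = 0.2983 x 0.03874 = 0.01156 mol; V(HNO3) at equivalence = 0.01156/0.2936 = 0.03936 L.
At equivalence the base is fully converted to C6H5NH3+; total volume = 0.07810 L, so [C6H5NH3+] = 0.01156/0.07810 = 0.1480 M.
Ka(C6H5NH3+) = Kw/Kb = 1.0e-14 / 4.3 x 10^-10 = 2.33e-5.
[H^+] = sqrt(Ka x [C6H5NH3+]) = sqrt(2.33e-5 x 0.1480) = 0.00186 M.
pH = -log(0.00186) = 2.73.

2.73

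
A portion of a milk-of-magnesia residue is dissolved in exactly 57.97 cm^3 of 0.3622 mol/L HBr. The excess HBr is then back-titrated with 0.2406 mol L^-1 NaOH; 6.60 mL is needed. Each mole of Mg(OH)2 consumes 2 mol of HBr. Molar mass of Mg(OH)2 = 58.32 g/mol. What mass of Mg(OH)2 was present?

Total n(HBr) added = 0.3622 x 0.05797 = 0.02100 mol.
n(NaOH) used = 0.2406 x 0.006600 = 0.001588 mol, which equals the excess n(HBr).
So n(HBr) consumed by the sample = 0.02100 - 0.001588 = 0.01941 mol.
n(Mg(OH)2) = 0.01941 / 2 = 0.009704 mol.
mass = 0.009704 mol x 58.32 g/mol = 0.566 g.

0.566 g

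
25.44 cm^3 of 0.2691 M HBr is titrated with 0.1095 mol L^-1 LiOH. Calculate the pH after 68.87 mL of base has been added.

n(acid) = 0.2691 x 0.02544 = 0.006846 mol; n(LiOH) added = 0.1095 x 0.06887 = 0.007541 mol.
Base is in excess by 0.007541 - 0.006846 = 0.0006954 mol in a total volume of 0.09431 L.
[OH^-] = 0.0006954/0.09431 = 0.007373 M, so pOH = 2.13 and pH = 14.00 - 2.13 = 11.87.

11.87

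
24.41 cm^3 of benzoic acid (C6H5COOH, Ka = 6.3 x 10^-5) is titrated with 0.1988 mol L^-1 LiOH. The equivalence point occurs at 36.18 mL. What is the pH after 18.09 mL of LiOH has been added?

4.20

18.09 mL is exactly half the equivalence volume (36.18/2), i.e. the half-equivalence point.
There, n(HA) = n(A^-), so pH = pKa = -log(6.3 x 10^-5) = 4.20.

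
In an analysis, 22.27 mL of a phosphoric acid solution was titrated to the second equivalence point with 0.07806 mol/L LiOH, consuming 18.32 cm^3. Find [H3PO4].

0.0321 M

n(LiOH) = 0.07806 x 0.01832 = 0.001430 mol.
At the second equivalence point, 2 mol OH^- react per mol H3PO4, so n(H3PO4) = 0.001430 / 2 = 0.0007150 mol.
[H3PO4] = 0.0007150 / 0.02227 L = 0.0321 M.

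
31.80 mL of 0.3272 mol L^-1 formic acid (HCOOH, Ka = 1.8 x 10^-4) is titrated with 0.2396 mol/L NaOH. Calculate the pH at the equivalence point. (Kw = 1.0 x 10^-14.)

n(HCOOH) = 0.3272 x 0.03180 = 0.01040 mol; V(NaOH) at equivalence = 0.01040/0.2396 = 0.04343 L.
At equivalence all the acid is converted to HCOO-; total volume = 0.03180 + 0.04343 = 0.07523 L, so [HCOO-] = 0.01040/0.07523 = 0.1383 M.
Kb = Kw/Ka = 1.0e-14 / 1.8 x 10^-4 = 5.56e-11.
[OH^-] = sqrt(Kb x [HCOO-]) = sqrt(5.56e-11 x 0.1383) = 2.77e-6 M.
pOH = 5.56, so pH = 14.00 - 5.56 = 8.44.

8.44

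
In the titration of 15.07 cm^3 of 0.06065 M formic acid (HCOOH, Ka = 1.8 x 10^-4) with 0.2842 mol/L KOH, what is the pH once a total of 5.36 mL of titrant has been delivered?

n(acid) = 0.06065 x 0.01507 = 0.0009140 mol; n(KOH) added = 0.2842 x 0.005360 = 0.001523 mol.
Base is in excess by 0.001523 - 0.0009140 = 0.0006093 mol in a total volume of 0.02043 L.
[OH^-] = 0.0006093/0.02043 = 0.02982 M, so pOH = 1.53 and pH = 14.00 - 1.53 = 12.47.

12.47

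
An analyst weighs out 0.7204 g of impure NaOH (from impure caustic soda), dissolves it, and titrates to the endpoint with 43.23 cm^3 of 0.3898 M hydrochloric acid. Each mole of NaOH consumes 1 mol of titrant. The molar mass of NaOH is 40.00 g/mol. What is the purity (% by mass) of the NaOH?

93.6%

n(HCl) = 0.3898 x 0.04323 = 0.01685 mol.
n(NaOH) = 0.01685 / 1 = 0.01685 mol.
mass of NaOH = 0.01685 x 40.00 = 0.6740 g.
% purity = 0.6740 / 0.7204 x 100 = 93.6%.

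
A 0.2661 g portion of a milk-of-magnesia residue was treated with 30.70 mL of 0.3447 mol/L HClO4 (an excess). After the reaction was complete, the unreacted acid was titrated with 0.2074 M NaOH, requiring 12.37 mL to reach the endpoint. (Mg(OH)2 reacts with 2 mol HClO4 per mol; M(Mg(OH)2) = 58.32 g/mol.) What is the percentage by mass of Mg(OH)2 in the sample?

Total n(HClO4) added = 0.3447 x 0.03070 = 0.01058 mol.
n(NaOH) used = 0.2074 x 0.01237 = 0.002566 mol, which equals the excess n(HClO4).
So n(HClO4) consumed by the sample = 0.01058 - 0.002566 = 0.008017 mol.
n(Mg(OH)2) = 0.008017 / 2 = 0.004008 mol.
mass Mg(OH)2 = 0.004008 x 58.32 = 0.2338 g, so %Mg(OH)2 = 0.2338/0.2661 x 100 = 87.8%.

87.8%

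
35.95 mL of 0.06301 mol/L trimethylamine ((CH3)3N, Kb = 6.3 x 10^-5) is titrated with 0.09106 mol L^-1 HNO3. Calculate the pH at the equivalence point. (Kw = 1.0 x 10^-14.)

5.61

n((CH3)3N) = 0.06301 x 0.03595 = 0.002265 mol; V(HNO3) at equivalence = 0.002265/0.09106 = 0.02488 L.
At equivalence the base is fully converted to (CH3)3NH+; total volume = 0.06083 L, so [(CH3)3NH+] = 0.002265/0.06083 = 0.03724 M.
Ka((CH3)3NH+) = Kw/Kb = 1.0e-14 / 6.3 x 10^-5 = 1.59e-10.
[H^+] = sqrt(Ka x [(CH3)3NH+]) = sqrt(1.59e-10 x 0.03724) = 2.43e-6 M.
pH = -log(2.43e-6) = 5.61.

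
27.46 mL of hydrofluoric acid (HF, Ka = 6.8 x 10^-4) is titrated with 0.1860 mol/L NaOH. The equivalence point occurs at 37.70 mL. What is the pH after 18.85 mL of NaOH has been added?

18.85 mL is exactly half the equivalence volume (37.70/2), i.e. the half-equivalence point.
There, n(HA) = n(A^-), so pH = pKa = -log(6.8 x 10^-4) = 3.17.

3.17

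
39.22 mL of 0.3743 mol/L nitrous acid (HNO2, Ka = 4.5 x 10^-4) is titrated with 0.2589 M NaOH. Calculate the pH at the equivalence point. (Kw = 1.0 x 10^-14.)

8.27

n(HNO2) = 0.3743 x 0.03922 = 0.01468 mol; V(NaOH) at equivalence = 0.01468/0.2589 = 0.05670 L.
At equivalence all the acid is converted to NO2-; total volume = 0.03922 + 0.05670 = 0.09592 L, so [NO2-] = 0.01468/0.09592 = 0.1530 M.
Kb = Kw/Ka = 1.0e-14 / 4.5 x 10^-4 = 2.22e-11.
[OH^-] = sqrt(Kb x [NO2-]) = sqrt(2.22e-11 x 0.1530) = 1.84e-6 M.
pOH = 5.73, so pH = 14.00 - 5.73 = 8.27.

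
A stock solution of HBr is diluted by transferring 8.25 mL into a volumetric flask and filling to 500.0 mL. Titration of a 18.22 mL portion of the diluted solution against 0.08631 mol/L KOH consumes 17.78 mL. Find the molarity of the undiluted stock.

n(KOH) = 0.08631 x 0.01778 = 0.001535 mol.
n(HBr) in the aliquot = 0.001535 mol.
[diluted HBr] = 0.001535 / 0.01822 = 0.08423 M.
Dilution factor = 500.0/8.250 = 60.61, so [stock] = 0.08423 x 60.61 = 5.10 M.

5.10 M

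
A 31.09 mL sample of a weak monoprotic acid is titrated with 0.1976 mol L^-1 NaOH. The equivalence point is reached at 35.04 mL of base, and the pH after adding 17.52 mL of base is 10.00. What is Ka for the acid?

1.0 x 10^-10

17.52 mL is half of the equivalence volume, so this is the half-equivalence point where [HA] = [A^-].
At half-equivalence pH = pKa, so pKa = 10.00.
Ka = 10^(-10.00) = 1.0 x 10^-10.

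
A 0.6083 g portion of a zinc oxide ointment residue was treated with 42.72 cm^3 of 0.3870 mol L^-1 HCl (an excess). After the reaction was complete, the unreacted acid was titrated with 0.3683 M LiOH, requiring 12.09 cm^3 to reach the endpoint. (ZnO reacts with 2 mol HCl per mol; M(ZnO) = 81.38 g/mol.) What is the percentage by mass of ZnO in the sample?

80.8%

Total n(HCl) added = 0.3870 x 0.04272 = 0.01653 mol.
n(LiOH) used = 0.3683 x 0.01209 = 0.004453 mol, which equals the excess n(HCl).
So n(HCl) consumed by the sample = 0.01653 - 0.004453 = 0.01208 mol.
n(ZnO) = 0.01208 / 2 = 0.006040 mol.
mass ZnO = 0.006040 x 81.38 = 0.4915 g, so %ZnO = 0.4915/0.6083 x 100 = 80.8%.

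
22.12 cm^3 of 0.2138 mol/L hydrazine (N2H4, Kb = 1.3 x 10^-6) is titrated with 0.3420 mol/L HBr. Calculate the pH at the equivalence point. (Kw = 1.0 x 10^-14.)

4.50

n(N2H4) = 0.2138 x 0.02212 = 0.004729 mol; V(HBr) at equivalence = 0.004729/0.3420 = 0.01383 L.
At equivalence the base is fully converted to N2H5+; total volume = 0.03595 L, so [N2H5+] = 0.004729/0.03595 = 0.1316 M.
Ka(N2H5+) = Kw/Kb = 1.0e-14 / 1.3 x 10^-6 = 7.69e-9.
[H^+] = sqrt(Ka x [N2H5+]) = sqrt(7.69e-9 x 0.1316) = 3.18e-5 M.
pH = -log(3.18e-5) = 4.50.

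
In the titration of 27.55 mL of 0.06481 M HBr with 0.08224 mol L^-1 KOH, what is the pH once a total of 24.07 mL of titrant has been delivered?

n(acid) = 0.06481 x 0.02755 = 0.001786 mol; n(KOH) added = 0.08224 x 0.02407 = 0.001980 mol.
Base is in excess by 0.001980 - 0.001786 = 0.0001940 mol in a total volume of 0.05162 L.
[OH^-] = 0.0001940/0.05162 = 0.003758 M, so pOH = 2.43 and pH = 14.00 - 2.43 = 11.57.

11.57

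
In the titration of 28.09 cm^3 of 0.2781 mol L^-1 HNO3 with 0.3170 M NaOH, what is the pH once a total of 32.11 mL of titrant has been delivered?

n(acid) = 0.2781 x 0.02809 = 0.007812 mol; n(NaOH) added = 0.3170 x 0.03211 = 0.01018 mol.
Base is in excess by 0.01018 - 0.007812 = 0.002367 mol in a total volume of 0.06020 L.
[OH^-] = 0.002367/0.06020 = 0.03932 M, so pOH = 1.41 and pH = 14.00 - 1.41 = 12.59.

12.59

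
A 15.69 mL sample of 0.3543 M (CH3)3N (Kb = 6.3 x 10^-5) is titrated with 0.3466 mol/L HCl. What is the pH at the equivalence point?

n((CH3)3N) = 0.3543 x 0.01569 = 0.005559 mol; V(HCl) at equivalence = 0.005559/0.3466 = 0.01604 L.
At equivalence the base is fully converted to (CH3)3NH+; total volume = 0.03173 L, so [(CH3)3NH+] = 0.005559/0.03173 = 0.1752 M.
Ka((CH3)3NH+) = Kw/Kb = 1.0e-14 / 6.3 x 10^-5 = 1.59e-10.
[H^+] = sqrt(Ka x [(CH3)3NH+]) = sqrt(1.59e-10 x 0.1752) = 5.27e-6 M.
pH = -log(5.27e-6) = 5.28.

5.28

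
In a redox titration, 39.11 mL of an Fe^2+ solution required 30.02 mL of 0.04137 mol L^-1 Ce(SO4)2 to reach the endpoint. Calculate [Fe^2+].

n(Ce(SO4)2) = 0.04137 x 0.03002 = 0.001242 mol.
From the balanced equation, 1 mol Ce(SO4)2 reacts with 1 mol Fe^2+, so n(Fe^2+) = 0.001242 x 1/1 = 0.001242 mol.
[Fe^2+] = 0.001242 / 0.03911 L = 0.0318 M.

0.0318 M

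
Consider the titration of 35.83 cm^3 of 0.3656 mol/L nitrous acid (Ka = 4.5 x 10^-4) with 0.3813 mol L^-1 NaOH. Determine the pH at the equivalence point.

n(HNO2) = 0.3656 x 0.03583 = 0.01310 mol; V(NaOH) at equivalence = 0.01310/0.3813 = 0.03435 L.
At equivalence all the acid is converted to NO2-; total volume = 0.03583 + 0.03435 = 0.07018 L, so [NO2-] = 0.01310/0.07018 = 0.1866 M.
Kb = Kw/Ka = 1.0e-14 / 4.5 x 10^-4 = 2.22e-11.
[OH^-] = sqrt(Kb x [NO2-]) = sqrt(2.22e-11 x 0.1866) = 2.04e-6 M.
pOH = 5.69, so pH = 14.00 - 5.69 = 8.31.

8.31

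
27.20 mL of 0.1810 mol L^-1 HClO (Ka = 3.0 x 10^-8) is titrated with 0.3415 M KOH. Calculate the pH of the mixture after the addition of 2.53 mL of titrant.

Initial n(HClO) = 0.1810 x 0.02720 = 0.004923 mol.
n(KOH) added = 0.3415 x 0.002530 = 0.0008640 mol, converting that many moles of HClO to ClO-.
Remaining n(HClO) = 0.004059 mol; n(ClO-) = 0.0008640 mol.
By Henderson-Hasselbalch, pH = pKa + log([A^-]/[HA]) = 7.52 + log(0.0008640/0.004059) = 7.52 + (-0.67) = 6.85.

6.85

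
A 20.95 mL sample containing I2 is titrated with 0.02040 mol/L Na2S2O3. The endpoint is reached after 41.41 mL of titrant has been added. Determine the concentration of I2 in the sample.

n(Na2S2O3) = 0.02040 x 0.04141 = 0.0008448 mol.
From the balanced equation, 2 mol Na2S2O3 reacts with 1 mol I2, so n(I2) = 0.0008448 x 1/2 = 0.0004224 mol.
[I2] = 0.0004224 / 0.02095 L = 0.0202 M.

0.0202 M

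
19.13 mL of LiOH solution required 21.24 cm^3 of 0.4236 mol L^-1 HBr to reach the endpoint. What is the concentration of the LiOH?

0.470 M

n(HBr) delivered = 0.4236 x 0.02124 = 0.008997 mol.
For a 1:1 reaction, n(LiOH) = 0.008997 mol.
[LiOH] = 0.008997 mol / 0.01913 L = 0.470 M.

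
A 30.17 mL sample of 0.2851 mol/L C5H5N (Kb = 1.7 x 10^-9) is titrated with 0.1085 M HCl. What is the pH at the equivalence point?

3.17

n(C5H5N) = 0.2851 x 0.03017 = 0.008601 mol; V(HCl) at equivalence = 0.008601/0.1085 = 0.07928 L.
At equivalence the base is fully converted to C5H5NH+; total volume = 0.1094 L, so [C5H5NH+] = 0.008601/0.1094 = 0.07859 M.
Ka(C5H5NH+) = Kw/Kb = 1.0e-14 / 1.7 x 10^-9 = 5.88e-6.
[H^+] = sqrt(Ka x [C5H5NH+]) = sqrt(5.88e-6 x 0.07859) = 0.000680 M.
pH = -log(0.000680) = 3.17.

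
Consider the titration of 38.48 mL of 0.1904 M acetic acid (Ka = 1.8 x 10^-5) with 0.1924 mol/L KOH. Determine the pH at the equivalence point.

n(CH3COOH) = 0.1904 x 0.03848 = 0.007327 mol; V(KOH) at equivalence = 0.007327/0.1924 = 0.03808 L.
At equivalence all the acid is converted to CH3COO-; total volume = 0.03848 + 0.03808 = 0.07656 L, so [CH3COO-] = 0.007327/0.07656 = 0.09570 M.
Kb = Kw/Ka = 1.0e-14 / 1.8 x 10^-5 = 5.56e-10.
[OH^-] = sqrt(Kb x [CH3COO-]) = sqrt(5.56e-10 x 0.09570) = 7.29e-6 M.
pOH = 5.14, so pH = 14.00 - 5.14 = 8.86.

8.86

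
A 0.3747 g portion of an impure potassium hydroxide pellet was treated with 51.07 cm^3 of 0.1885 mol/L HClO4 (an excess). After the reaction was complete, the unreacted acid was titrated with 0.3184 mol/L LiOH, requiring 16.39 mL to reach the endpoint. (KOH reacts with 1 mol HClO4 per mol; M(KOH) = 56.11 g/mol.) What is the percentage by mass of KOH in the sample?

Total n(HClO4) added = 0.1885 x 0.05107 = 0.009627 mol.
n(LiOH) used = 0.3184 x 0.01639 = 0.005219 mol, which equals the excess n(HClO4).
So n(HClO4) consumed by the sample = 0.009627 - 0.005219 = 0.004408 mol.
n(KOH) = 0.004408 / 1 = 0.004408 mol.
mass KOH = 0.004408 x 56.11 = 0.2473 g, so %KOH = 0.2473/0.3747 x 100 = 66.0%.

66.0%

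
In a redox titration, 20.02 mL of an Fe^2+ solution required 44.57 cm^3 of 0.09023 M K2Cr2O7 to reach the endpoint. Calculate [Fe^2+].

1.21 M

n(K2Cr2O7) = 0.09023 x 0.04457 = 0.004022 mol.
From the balanced equation, 1 mol K2Cr2O7 reacts with 6 mol Fe^2+, so n(Fe^2+) = 0.004022 x 6/1 = 0.02413 mol.
[Fe^2+] = 0.02413 / 0.02002 L = 1.21 M.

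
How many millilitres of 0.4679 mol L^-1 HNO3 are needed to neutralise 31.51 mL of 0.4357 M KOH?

n(KOH) = 0.4357 mol/L x 0.03151 L = 0.01373 mol.
At equivalence n(HNO3) = n(KOH) = 0.01373 mol.
V(HNO3) = 0.01373 / 0.4679 = 0.02934 L = 29.3 mL.

29.3 mL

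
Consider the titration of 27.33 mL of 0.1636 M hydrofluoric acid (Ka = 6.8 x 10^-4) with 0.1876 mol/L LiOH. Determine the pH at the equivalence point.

n(HF) = 0.1636 x 0.02733 = 0.004471 mol; V(LiOH) at equivalence = 0.004471/0.1876 = 0.02383 L.
At equivalence all the acid is converted to F-; total volume = 0.02733 + 0.02383 = 0.05116 L, so [F-] = 0.004471/0.05116 = 0.08739 M.
Kb = Kw/Ka = 1.0e-14 / 6.8 x 10^-4 = 1.47e-11.
[OH^-] = sqrt(Kb x [F-]) = sqrt(1.47e-11 x 0.08739) = 1.13e-6 M.
pOH = 5.95, so pH = 14.00 - 5.95 = 8.05.

8.05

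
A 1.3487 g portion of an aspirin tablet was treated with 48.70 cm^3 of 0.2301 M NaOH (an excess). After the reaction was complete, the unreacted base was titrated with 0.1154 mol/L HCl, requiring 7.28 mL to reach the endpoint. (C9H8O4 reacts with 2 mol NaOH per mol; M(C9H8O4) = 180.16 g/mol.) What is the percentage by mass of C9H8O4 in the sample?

Total n(NaOH) added = 0.2301 x 0.04870 = 0.01121 mol.
n(HCl) used = 0.1154 x 0.007280 = 0.0008401 mol, which equals the excess n(NaOH).
So n(NaOH) consumed by the sample = 0.01121 - 0.0008401 = 0.01037 mol.
n(C9H8O4) = 0.01037 / 2 = 0.005183 mol.
mass C9H8O4 = 0.005183 x 180.16 = 0.9337 g, so %C9H8O4 = 0.9337/1.3487 x 100 = 69.2%.

69.2%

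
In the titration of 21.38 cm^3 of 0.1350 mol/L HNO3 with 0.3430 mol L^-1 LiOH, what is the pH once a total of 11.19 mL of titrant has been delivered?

n(acid) = 0.1350 x 0.02138 = 0.002886 mol; n(LiOH) added = 0.3430 x 0.01119 = 0.003838 mol.
Base is in excess by 0.003838 - 0.002886 = 0.0009519 mol in a total volume of 0.03257 L.
[OH^-] = 0.0009519/0.03257 = 0.02923 M, so pOH = 1.53 and pH = 14.00 - 1.53 = 12.47.

12.47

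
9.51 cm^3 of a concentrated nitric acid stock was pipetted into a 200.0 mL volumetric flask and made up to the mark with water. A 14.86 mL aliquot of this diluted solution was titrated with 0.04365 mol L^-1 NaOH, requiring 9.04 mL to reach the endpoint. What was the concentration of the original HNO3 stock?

n(NaOH) = 0.04365 x 0.009040 = 0.0003946 mol.
n(HNO3) in the aliquot = 0.0003946 mol.
[diluted HNO3] = 0.0003946 / 0.01486 = 0.02655 M.
Dilution factor = 200.0/9.510 = 21.03, so [stock] = 0.02655 x 21.03 = 0.558 M.

0.558 M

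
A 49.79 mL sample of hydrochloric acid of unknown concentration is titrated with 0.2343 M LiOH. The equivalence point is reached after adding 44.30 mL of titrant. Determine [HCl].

n(LiOH) delivered = 0.2343 x 0.04430 = 0.01038 mol.
For a 1:1 reaction, n(HCl) = 0.01038 mol.
[HCl] = 0.01038 mol / 0.04979 L = 0.208 M.

0.208 M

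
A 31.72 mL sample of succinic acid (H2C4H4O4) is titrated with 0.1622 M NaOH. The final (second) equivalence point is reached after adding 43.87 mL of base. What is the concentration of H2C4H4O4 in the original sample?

0.112 M

n(NaOH) = 0.1622 x 0.04387 = 0.007116 mol.
At the final (second) equivalence point, 2 mol OH^- react per mol H2C4H4O4, so n(H2C4H4O4) = 0.007116 / 2 = 0.003558 mol.
[H2C4H4O4] = 0.003558 / 0.03172 L = 0.112 M.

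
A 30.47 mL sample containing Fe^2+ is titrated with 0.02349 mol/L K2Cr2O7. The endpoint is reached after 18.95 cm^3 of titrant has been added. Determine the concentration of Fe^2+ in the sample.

n(K2Cr2O7) = 0.02349 x 0.01895 = 0.0004451 mol.
From the balanced equation, 1 mol K2Cr2O7 reacts with 6 mol Fe^2+, so n(Fe^2+) = 0.0004451 x 6/1 = 0.002671 mol.
[Fe^2+] = 0.002671 / 0.03047 L = 0.0877 M.

0.0877 M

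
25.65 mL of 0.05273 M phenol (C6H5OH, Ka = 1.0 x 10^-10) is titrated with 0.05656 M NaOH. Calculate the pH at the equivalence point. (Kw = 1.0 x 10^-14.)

11.22

n(C6H5OH) = 0.05273 x 0.02565 = 0.001353 mol; V(NaOH) at equivalence = 0.001353/0.05656 = 0.02391 L.
At equivalence all the acid is converted to C6H5O-; total volume = 0.02565 + 0.02391 = 0.04956 L, so [C6H5O-] = 0.001353/0.04956 = 0.02729 M.
Kb = Kw/Ka = 1.0e-14 / 1.0 x 10^-10 = 0.000100.
[OH^-] = sqrt(Kb x [C6H5O-]) = sqrt(0.000100 x 0.02729) = 0.00165 M.
pOH = 2.78, so pH = 14.00 - 2.78 = 11.22.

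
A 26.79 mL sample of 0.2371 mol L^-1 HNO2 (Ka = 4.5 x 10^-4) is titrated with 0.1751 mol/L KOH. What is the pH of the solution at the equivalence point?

n(HNO2) = 0.2371 x 0.02679 = 0.006352 mol; V(KOH) at equivalence = 0.006352/0.1751 = 0.03628 L.
At equivalence all the acid is converted to NO2-; total volume = 0.02679 + 0.03628 = 0.06307 L, so [NO2-] = 0.006352/0.06307 = 0.1007 M.
Kb = Kw/Ka = 1.0e-14 / 4.5 x 10^-4 = 2.22e-11.
[OH^-] = sqrt(Kb x [NO2-]) = sqrt(2.22e-11 x 0.1007) = 1.50e-6 M.
pOH = 5.83, so pH = 14.00 - 5.83 = 8.17.

8.17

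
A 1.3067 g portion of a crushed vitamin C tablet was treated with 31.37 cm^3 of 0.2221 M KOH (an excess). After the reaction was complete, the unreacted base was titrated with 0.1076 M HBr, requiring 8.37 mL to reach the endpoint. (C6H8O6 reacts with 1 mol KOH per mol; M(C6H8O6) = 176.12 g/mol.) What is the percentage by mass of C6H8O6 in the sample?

Total n(KOH) added = 0.2221 x 0.03137 = 0.006967 mol.
n(HBr) used = 0.1076 x 0.008370 = 0.0009006 mol, which equals the excess n(KOH).
So n(KOH) consumed by the sample = 0.006967 - 0.0009006 = 0.006067 mol.
n(C6H8O6) = 0.006067 / 1 = 0.006067 mol.
mass C6H8O6 = 0.006067 x 176.12 = 1.068 g, so %C6H8O6 = 1.068/1.3067 x 100 = 81.8%.

81.8%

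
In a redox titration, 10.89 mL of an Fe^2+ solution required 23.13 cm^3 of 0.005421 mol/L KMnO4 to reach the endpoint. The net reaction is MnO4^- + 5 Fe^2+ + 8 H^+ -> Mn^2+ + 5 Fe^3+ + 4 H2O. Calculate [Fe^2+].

n(KMnO4) = 0.005421 x 0.02313 = 0.0001254 mol.
From the balanced equation, 1 mol KMnO4 reacts with 5 mol Fe^2+, so n(Fe^2+) = 0.0001254 x 5/1 = 0.0006269 mol.
[Fe^2+] = 0.0006269 / 0.01089 L = 0.0576 M.

0.0576 M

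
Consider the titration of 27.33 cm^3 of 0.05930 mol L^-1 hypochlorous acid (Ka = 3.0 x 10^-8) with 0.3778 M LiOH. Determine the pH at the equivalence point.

n(HClO) = 0.05930 x 0.02733 = 0.001621 mol; V(LiOH) at equivalence = 0.001621/0.3778 = 0.004290 L.
At equivalence all the acid is converted to ClO-; total volume = 0.02733 + 0.004290 = 0.03162 L, so [ClO-] = 0.001621/0.03162 = 0.05125 M.
Kb = Kw/Ka = 1.0e-14 / 3.0 x 10^-8 = 3.33e-7.
[OH^-] = sqrt(Kb x [ClO-]) = sqrt(3.33e-7 x 0.05125) = 0.000131 M.
pOH = 3.88, so pH = 14.00 - 3.88 = 10.12.

10.12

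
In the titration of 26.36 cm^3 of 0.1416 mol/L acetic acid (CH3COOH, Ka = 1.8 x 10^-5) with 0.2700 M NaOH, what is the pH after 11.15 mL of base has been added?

Initial n(CH3COOH) = 0.1416 x 0.02636 = 0.003733 mol.
n(NaOH) added = 0.2700 x 0.01115 = 0.003011 mol, converting that many moles of CH3COOH to CH3COO-.
Remaining n(CH3COOH) = 0.0007221 mol; n(CH3COO-) = 0.003011 mol.
By Henderson-Hasselbalch, pH = pKa + log([A^-]/[HA]) = 4.74 + log(0.003011/0.0007221) = 4.74 + (+0.62) = 5.36.

5.36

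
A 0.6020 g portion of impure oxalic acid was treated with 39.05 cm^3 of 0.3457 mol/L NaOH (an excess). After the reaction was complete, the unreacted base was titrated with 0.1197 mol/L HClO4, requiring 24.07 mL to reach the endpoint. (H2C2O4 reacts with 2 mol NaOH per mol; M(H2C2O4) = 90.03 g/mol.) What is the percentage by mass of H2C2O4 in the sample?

Total n(NaOH) added = 0.3457 x 0.03905 = 0.01350 mol.
n(HClO4) used = 0.1197 x 0.02407 = 0.002881 mol, which equals the excess n(NaOH).
So n(NaOH) consumed by the sample = 0.01350 - 0.002881 = 0.01062 mol.
n(H2C2O4) = 0.01062 / 2 = 0.005309 mol.
mass H2C2O4 = 0.005309 x 90.03 = 0.4780 g, so %H2C2O4 = 0.4780/0.6020 x 100 = 79.4%.

79.4%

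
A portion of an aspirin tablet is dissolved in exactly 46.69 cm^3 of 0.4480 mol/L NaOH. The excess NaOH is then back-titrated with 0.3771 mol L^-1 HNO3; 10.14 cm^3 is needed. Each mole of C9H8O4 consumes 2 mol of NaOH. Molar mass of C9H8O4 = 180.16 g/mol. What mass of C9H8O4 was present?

Total n(NaOH) added = 0.4480 x 0.04669 = 0.02092 mol.
n(HNO3) used = 0.3771 x 0.01014 = 0.003824 mol, which equals the excess n(NaOH).
So n(NaOH) consumed by the sample = 0.02092 - 0.003824 = 0.01709 mol.
n(C9H8O4) = 0.01709 / 2 = 0.008547 mol.
mass = 0.008547 mol x 180.16 g/mol = 1.54 g.

1.54 g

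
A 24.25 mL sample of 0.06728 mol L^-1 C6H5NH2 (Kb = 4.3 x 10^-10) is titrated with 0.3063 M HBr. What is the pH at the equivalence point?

2.95

n(C6H5NH2) = 0.06728 x 0.02425 = 0.001632 mol; V(HBr) at equivalence = 0.001632/0.3063 = 0.005327 L.
At equivalence the base is fully converted to C6H5NH3+; total volume = 0.02958 L, so [C6H5NH3+] = 0.001632/0.02958 = 0.05516 M.
Ka(C6H5NH3+) = Kw/Kb = 1.0e-14 / 4.3 x 10^-10 = 2.33e-5.
[H^+] = sqrt(Ka x [C6H5NH3+]) = sqrt(2.33e-5 x 0.05516) = 0.00113 M.
pH = -log(0.00113) = 2.95.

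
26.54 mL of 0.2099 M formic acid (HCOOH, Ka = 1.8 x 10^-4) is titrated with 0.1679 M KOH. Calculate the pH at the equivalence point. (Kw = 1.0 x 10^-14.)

8.36

n(HCOOH) = 0.2099 x 0.02654 = 0.005571 mol; V(KOH) at equivalence = 0.005571/0.1679 = 0.03318 L.
At equivalence all the acid is converted to HCOO-; total volume = 0.02654 + 0.03318 = 0.05972 L, so [HCOO-] = 0.005571/0.05972 = 0.09328 M.
Kb = Kw/Ka = 1.0e-14 / 1.8 x 10^-4 = 5.56e-11.
[OH^-] = sqrt(Kb x [HCOO-]) = sqrt(5.56e-11 x 0.09328) = 2.28e-6 M.
pOH = 5.64, so pH = 14.00 - 5.64 = 8.36.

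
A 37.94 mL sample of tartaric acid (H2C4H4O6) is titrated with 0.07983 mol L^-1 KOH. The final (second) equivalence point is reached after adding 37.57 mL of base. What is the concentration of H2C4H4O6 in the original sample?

0.0395 M

n(KOH) = 0.07983 x 0.03757 = 0.002999 mol.
At the final (second) equivalence point, 2 mol OH^- react per mol H2C4H4O6, so n(H2C4H4O6) = 0.002999 / 2 = 0.001500 mol.
[H2C4H4O6] = 0.001500 / 0.03794 L = 0.0395 M.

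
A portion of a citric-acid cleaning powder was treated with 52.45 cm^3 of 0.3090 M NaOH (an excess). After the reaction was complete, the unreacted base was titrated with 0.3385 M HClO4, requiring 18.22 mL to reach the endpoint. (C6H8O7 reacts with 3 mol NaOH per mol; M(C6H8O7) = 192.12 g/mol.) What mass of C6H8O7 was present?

Total n(NaOH) added = 0.3090 x 0.05245 = 0.01621 mol.
n(HClO4) used = 0.3385 x 0.01822 = 0.006167 mol, which equals the excess n(NaOH).
So n(NaOH) consumed by the sample = 0.01621 - 0.006167 = 0.01004 mol.
n(C6H8O7) = 0.01004 / 3 = 0.003347 mol.
mass = 0.003347 mol x 192.12 g/mol = 0.643 g.

0.643 g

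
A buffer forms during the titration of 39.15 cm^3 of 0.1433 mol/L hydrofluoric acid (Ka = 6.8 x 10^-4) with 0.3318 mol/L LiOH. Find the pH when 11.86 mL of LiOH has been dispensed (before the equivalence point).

3.54

Initial n(HF) = 0.1433 x 0.03915 = 0.005610 mol.
n(LiOH) added = 0.3318 x 0.01186 = 0.003935 mol, converting that many moles of HF to F-.
Remaining n(HF) = 0.001675 mol; n(F-) = 0.003935 mol.
By Henderson-Hasselbalch, pH = pKa + log([A^-]/[HA]) = 3.17 + log(0.003935/0.001675) = 3.17 + (+0.37) = 3.54.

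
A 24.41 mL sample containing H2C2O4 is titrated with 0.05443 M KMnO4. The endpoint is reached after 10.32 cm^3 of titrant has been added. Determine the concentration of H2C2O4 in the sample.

n(KMnO4) = 0.05443 x 0.01032 = 0.0005617 mol.
From the balanced equation, 2 mol KMnO4 reacts with 5 mol H2C2O4, so n(H2C2O4) = 0.0005617 x 5/2 = 0.001404 mol.
[H2C2O4] = 0.001404 / 0.02441 L = 0.0575 M.

0.0575 M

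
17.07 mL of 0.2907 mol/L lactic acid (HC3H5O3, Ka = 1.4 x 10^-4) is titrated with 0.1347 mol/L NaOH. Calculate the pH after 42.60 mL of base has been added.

n(acid) = 0.2907 x 0.01707 = 0.004962 mol; n(NaOH) added = 0.1347 x 0.04260 = 0.005738 mol.
Base is in excess by 0.005738 - 0.004962 = 0.0007760 mol in a total volume of 0.05967 L.
[OH^-] = 0.0007760/0.05967 = 0.01300 M, so pOH = 1.89 and pH = 14.00 - 1.89 = 12.11.

12.11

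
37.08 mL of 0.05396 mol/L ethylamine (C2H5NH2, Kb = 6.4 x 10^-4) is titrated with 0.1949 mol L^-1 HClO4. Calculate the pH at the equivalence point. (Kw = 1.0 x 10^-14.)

6.09

n(C2H5NH2) = 0.05396 x 0.03708 = 0.002001 mol; V(HClO4) at equivalence = 0.002001/0.1949 = 0.01027 L.
At equivalence the base is fully converted to C2H5NH3+; total volume = 0.04735 L, so [C2H5NH3+] = 0.002001/0.04735 = 0.04226 M.
Ka(C2H5NH3+) = Kw/Kb = 1.0e-14 / 6.4 x 10^-4 = 1.56e-11.
[H^+] = sqrt(Ka x [C2H5NH3+]) = sqrt(1.56e-11 x 0.04226) = 8.13e-7 M.
pH = -log(8.13e-7) = 6.09.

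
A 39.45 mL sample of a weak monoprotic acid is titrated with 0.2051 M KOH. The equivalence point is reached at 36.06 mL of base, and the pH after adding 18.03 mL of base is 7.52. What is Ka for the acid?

18.03 mL is half of the equivalence volume, so this is the half-equivalence point where [HA] = [A^-].
At half-equivalence pH = pKa, so pKa = 7.52.
Ka = 10^(-7.52) = 3.0 x 10^-8.

3.0 x 10^-8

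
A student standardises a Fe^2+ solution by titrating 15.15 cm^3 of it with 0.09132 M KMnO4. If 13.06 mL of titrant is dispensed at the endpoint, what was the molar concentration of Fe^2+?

n(KMnO4) = 0.09132 x 0.01306 = 0.001193 mol.
From the balanced equation, 1 mol KMnO4 reacts with 5 mol Fe^2+, so n(Fe^2+) = 0.001193 x 5/1 = 0.005963 mol.
[Fe^2+] = 0.005963 / 0.01515 L = 0.394 M.

0.394 M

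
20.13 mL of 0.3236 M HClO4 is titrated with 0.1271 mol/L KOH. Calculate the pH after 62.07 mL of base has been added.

n(acid) = 0.3236 x 0.02013 = 0.006514 mol; n(KOH) added = 0.1271 x 0.06207 = 0.007889 mol.
Base is in excess by 0.007889 - 0.006514 = 0.001375 mol in a total volume of 0.08220 L.
[OH^-] = 0.001375/0.08220 = 0.01673 M, so pOH = 1.78 and pH = 14.00 - 1.78 = 12.22.

12.22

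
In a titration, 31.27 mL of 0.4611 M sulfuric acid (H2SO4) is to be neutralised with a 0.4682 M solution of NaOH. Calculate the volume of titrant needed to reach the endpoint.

61.6 mL

n(H2SO4) = 0.4611 mol/L x 0.03127 L = 0.01442 mol.
The neutralisation is 1 H2SO4 : 2 NaOH, so n(NaOH) = 0.01442 x 2/1 = 0.02884 mol.
V(NaOH) = 0.02884 / 0.4682 = 0.06159 L = 61.6 mL.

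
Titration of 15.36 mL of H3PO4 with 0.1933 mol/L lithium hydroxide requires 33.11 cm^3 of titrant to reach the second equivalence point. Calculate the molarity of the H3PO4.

0.208 M

n(LiOH) = 0.1933 x 0.03311 = 0.006400 mol.
At the second equivalence point, 2 mol OH^- react per mol H3PO4, so n(H3PO4) = 0.006400 / 2 = 0.003200 mol.
[H3PO4] = 0.003200 / 0.01536 L = 0.208 M.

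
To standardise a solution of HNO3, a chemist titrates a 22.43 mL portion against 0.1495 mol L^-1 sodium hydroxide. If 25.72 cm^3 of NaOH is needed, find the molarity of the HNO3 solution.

n(NaOH) delivered = 0.1495 x 0.02572 = 0.003845 mol.
For a 1:1 reaction, n(HNO3) = 0.003845 mol.
[HNO3] = 0.003845 mol / 0.02243 L = 0.171 M.

0.171 M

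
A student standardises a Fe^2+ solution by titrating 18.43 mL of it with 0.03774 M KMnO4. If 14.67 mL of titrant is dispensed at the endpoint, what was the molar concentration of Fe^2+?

0.150 M

n(KMnO4) = 0.03774 x 0.01467 = 0.0005536 mol.
From the balanced equation, 1 mol KMnO4 reacts with 5 mol Fe^2+, so n(Fe^2+) = 0.0005536 x 5/1 = 0.002768 mol.
[Fe^2+] = 0.002768 / 0.01843 L = 0.150 M.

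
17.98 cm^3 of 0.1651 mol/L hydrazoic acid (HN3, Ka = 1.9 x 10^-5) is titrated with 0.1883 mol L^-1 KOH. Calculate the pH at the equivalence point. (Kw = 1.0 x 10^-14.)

n(HN3) = 0.1651 x 0.01798 = 0.002968 mol; V(KOH) at equivalence = 0.002968/0.1883 = 0.01576 L.
At equivalence all the acid is converted to N3-; total volume = 0.01798 + 0.01576 = 0.03374 L, so [N3-] = 0.002968/0.03374 = 0.08797 M.
Kb = Kw/Ka = 1.0e-14 / 1.9 x 10^-5 = 5.26e-10.
[OH^-] = sqrt(Kb x [N3-]) = sqrt(5.26e-10 x 0.08797) = 6.80e-6 M.
pOH = 5.17, so pH = 14.00 - 5.17 = 8.83.

8.83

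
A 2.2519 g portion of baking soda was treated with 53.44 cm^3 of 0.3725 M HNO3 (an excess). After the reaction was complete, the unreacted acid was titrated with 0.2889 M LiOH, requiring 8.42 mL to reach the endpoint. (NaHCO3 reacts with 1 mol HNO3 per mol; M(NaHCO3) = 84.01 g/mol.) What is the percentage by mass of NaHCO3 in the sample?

Total n(HNO3) added = 0.3725 x 0.05344 = 0.01991 mol.
n(LiOH) used = 0.2889 x 0.008420 = 0.002433 mol, which equals the excess n(HNO3).
So n(HNO3) consumed by the sample = 0.01991 - 0.002433 = 0.01747 mol.
n(NaHCO3) = 0.01747 / 1 = 0.01747 mol.
mass NaHCO3 = 0.01747 x 84.01 = 1.468 g, so %NaHCO3 = 1.468/2.2519 x 100 = 65.2%.

65.2%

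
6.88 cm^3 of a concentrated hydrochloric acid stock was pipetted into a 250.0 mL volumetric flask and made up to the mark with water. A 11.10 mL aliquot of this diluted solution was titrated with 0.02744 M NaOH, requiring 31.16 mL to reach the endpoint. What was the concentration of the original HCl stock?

n(NaOH) = 0.02744 x 0.03116 = 0.0008550 mol.
n(HCl) in the aliquot = 0.0008550 mol.
[diluted HCl] = 0.0008550 / 0.01110 = 0.07703 M.
Dilution factor = 250.0/6.880 = 36.34, so [stock] = 0.07703 x 36.34 = 2.80 M.

2.80 M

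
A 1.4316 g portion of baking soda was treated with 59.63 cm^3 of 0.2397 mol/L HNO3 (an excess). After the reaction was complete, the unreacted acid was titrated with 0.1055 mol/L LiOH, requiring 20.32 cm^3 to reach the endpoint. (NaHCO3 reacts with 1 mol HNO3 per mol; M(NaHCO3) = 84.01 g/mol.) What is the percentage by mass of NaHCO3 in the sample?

Total n(HNO3) added = 0.2397 x 0.05963 = 0.01429 mol.
n(LiOH) used = 0.1055 x 0.02032 = 0.002144 mol, which equals the excess n(HNO3).
So n(HNO3) consumed by the sample = 0.01429 - 0.002144 = 0.01215 mol.
n(NaHCO3) = 0.01215 / 1 = 0.01215 mol.
mass NaHCO3 = 0.01215 x 84.01 = 1.021 g, so %NaHCO3 = 1.021/1.4316 x 100 = 71.3%.

71.3%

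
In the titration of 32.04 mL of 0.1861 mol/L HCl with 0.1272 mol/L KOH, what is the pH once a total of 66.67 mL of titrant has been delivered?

12.41

n(acid) = 0.1861 x 0.03204 = 0.005963 mol; n(KOH) added = 0.1272 x 0.06667 = 0.008480 mol.
Base is in excess by 0.008480 - 0.005963 = 0.002518 mol in a total volume of 0.09871 L.
[OH^-] = 0.002518/0.09871 = 0.02551 M, so pOH = 1.59 and pH = 14.00 - 1.59 = 12.41.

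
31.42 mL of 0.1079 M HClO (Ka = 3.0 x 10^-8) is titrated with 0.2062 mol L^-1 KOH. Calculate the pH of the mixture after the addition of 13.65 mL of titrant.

Initial n(HClO) = 0.1079 x 0.03142 = 0.003390 mol.
n(KOH) added = 0.2062 x 0.01365 = 0.002815 mol, converting that many moles of HClO to ClO-.
Remaining n(HClO) = 0.0005756 mol; n(ClO-) = 0.002815 mol.
By Henderson-Hasselbalch, pH = pKa + log([A^-]/[HA]) = 7.52 + log(0.002815/0.0005756) = 7.52 + (+0.69) = 8.21.

8.21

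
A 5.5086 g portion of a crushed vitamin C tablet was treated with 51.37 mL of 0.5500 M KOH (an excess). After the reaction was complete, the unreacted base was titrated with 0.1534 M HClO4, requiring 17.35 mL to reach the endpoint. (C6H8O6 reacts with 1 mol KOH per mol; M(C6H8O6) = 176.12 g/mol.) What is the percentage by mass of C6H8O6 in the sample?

Total n(KOH) added = 0.5500 x 0.05137 = 0.02825 mol.
n(HClO4) used = 0.1534 x 0.01735 = 0.002661 mol, which equals the excess n(KOH).
So n(KOH) consumed by the sample = 0.02825 - 0.002661 = 0.02559 mol.
n(C6H8O6) = 0.02559 / 1 = 0.02559 mol.
mass C6H8O6 = 0.02559 x 176.12 = 4.507 g, so %C6H8O6 = 4.507/5.5086 x 100 = 81.8%.

81.8%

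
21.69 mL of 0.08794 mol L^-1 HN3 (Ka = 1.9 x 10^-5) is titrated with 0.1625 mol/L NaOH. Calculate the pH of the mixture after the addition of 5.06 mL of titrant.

4.60

Initial n(HN3) = 0.08794 x 0.02169 = 0.001907 mol.
n(NaOH) added = 0.1625 x 0.005060 = 0.0008222 mol, converting that many moles of HN3 to N3-.
Remaining n(HN3) = 0.001085 mol; n(N3-) = 0.0008222 mol.
By Henderson-Hasselbalch, pH = pKa + log([A^-]/[HA]) = 4.72 + log(0.0008222/0.001085) = 4.72 + (-0.12) = 4.60.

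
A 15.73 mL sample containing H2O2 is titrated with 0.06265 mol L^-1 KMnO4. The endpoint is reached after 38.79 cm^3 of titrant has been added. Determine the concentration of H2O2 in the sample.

n(KMnO4) = 0.06265 x 0.03879 = 0.002430 mol.
From the balanced equation, 2 mol KMnO4 reacts with 5 mol H2O2, so n(H2O2) = 0.002430 x 5/2 = 0.006075 mol.
[H2O2] = 0.006075 / 0.01573 L = 0.386 M.

0.386 M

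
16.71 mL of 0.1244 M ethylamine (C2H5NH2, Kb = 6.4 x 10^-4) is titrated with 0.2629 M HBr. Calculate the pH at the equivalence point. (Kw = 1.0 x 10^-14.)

5.94

n(C2H5NH2) = 0.1244 x 0.01671 = 0.002079 mol; V(HBr) at equivalence = 0.002079/0.2629 = 0.007907 L.
At equivalence the base is fully converted to C2H5NH3+; total volume = 0.02462 L, so [C2H5NH3+] = 0.002079/0.02462 = 0.08444 M.
Ka(C2H5NH3+) = Kw/Kb = 1.0e-14 / 6.4 x 10^-4 = 1.56e-11.
[H^+] = sqrt(Ka x [C2H5NH3+]) = sqrt(1.56e-11 x 0.08444) = 1.15e-6 M.
pH = -log(1.15e-6) = 5.94.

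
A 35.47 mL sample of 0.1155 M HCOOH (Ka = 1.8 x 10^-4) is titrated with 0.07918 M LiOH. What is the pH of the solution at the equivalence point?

n(HCOOH) = 0.1155 x 0.03547 = 0.004097 mol; V(LiOH) at equivalence = 0.004097/0.07918 = 0.05174 L.
At equivalence all the acid is converted to HCOO-; total volume = 0.03547 + 0.05174 = 0.08721 L, so [HCOO-] = 0.004097/0.08721 = 0.04698 M.
Kb = Kw/Ka = 1.0e-14 / 1.8 x 10^-4 = 5.56e-11.
[OH^-] = sqrt(Kb x [HCOO-]) = sqrt(5.56e-11 x 0.04698) = 1.62e-6 M.
pOH = 5.79, so pH = 14.00 - 5.79 = 8.21.

8.21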